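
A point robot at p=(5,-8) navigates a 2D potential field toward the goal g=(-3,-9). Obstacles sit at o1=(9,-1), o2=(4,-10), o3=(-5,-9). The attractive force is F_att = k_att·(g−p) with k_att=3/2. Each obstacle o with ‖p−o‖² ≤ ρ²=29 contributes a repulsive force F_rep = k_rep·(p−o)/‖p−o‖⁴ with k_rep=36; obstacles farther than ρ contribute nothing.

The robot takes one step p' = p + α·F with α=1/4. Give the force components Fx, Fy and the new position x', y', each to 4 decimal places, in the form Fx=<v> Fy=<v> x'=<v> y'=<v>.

Fx=-10.5600 Fy=1.3800 x'=2.3600 y'=-7.6550

F_att = 3/2·(g−p) = 3/2·(-8,-1) = (-12.0000,-1.5000)
o1: d²=65 > ρ²=29 → inactive
o2: d²=5 ≤ ρ²=29; F_rep = 36·(1,2)/5² = (1.4400,2.8800)
o3: d²=101 > ρ²=29 → inactive
F = F_att + ΣF_rep = (-10.5600,1.3800)
p' = p + 1/4·F = (2.3600,-7.6550)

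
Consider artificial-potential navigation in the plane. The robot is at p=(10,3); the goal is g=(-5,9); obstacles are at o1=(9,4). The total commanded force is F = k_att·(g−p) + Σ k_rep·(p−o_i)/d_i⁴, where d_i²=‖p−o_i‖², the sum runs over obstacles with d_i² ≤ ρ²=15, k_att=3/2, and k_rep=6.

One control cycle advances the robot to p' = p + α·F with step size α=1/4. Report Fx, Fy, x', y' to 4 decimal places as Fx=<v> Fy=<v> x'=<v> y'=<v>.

Fx=-21.0000 Fy=7.5000 x'=4.7500 y'=4.8750

F_att = 3/2·(g−p) = 3/2·(-15,6) = (-22.5000,9.0000)
o1: d²=2 ≤ ρ²=15; F_rep = 6·(1,-1)/2² = (1.5000,-1.5000)
F = F_att + ΣF_rep = (-21.0000,7.5000)
p' = p + 1/4·F = (4.7500,4.8750)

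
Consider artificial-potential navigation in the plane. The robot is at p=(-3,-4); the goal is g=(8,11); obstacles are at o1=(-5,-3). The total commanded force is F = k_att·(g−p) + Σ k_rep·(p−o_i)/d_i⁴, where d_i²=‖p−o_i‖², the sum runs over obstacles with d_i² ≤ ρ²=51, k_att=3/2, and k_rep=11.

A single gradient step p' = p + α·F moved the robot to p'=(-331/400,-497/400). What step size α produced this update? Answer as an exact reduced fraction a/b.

F_att = 3/2·(g−p) = 3/2·(11,15) = (16.5000,22.5000)
o1: d²=5 ≤ ρ²=51; F_rep = 11·(2,-1)/5² = (0.8800,-0.4400)
F = F_att + ΣF_rep = (17.3800,22.0600)
Δp = p'−p = (2.1725,2.7575); α = Δx/Fx = (869/400) / (869/50) = 1/8
check: Δy/Fy = (1103/400) / (1103/50) = 1/8 ✓

α = 1/8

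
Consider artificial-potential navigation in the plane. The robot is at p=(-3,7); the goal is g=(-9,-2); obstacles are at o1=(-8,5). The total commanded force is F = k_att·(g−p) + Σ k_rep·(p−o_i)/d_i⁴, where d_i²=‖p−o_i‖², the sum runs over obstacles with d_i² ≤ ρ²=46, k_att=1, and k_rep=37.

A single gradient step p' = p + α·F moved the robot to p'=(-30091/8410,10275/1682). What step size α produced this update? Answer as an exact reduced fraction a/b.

F_att = 1·(g−p) = 1·(-6,-9) = (-6.0000,-9.0000)
o1: d²=29 ≤ ρ²=46; F_rep = 37·(5,2)/29² = (0.2200,0.0880)
F = F_att + ΣF_rep = (-5.7800,-8.9120)
Δp = p'−p = (-0.5780,-0.8912); α = Δx/Fx = (-4861/8410) / (-4861/841) = 1/10
check: Δy/Fy = (-1499/1682) / (-7495/841) = 1/10 ✓

α = 1/10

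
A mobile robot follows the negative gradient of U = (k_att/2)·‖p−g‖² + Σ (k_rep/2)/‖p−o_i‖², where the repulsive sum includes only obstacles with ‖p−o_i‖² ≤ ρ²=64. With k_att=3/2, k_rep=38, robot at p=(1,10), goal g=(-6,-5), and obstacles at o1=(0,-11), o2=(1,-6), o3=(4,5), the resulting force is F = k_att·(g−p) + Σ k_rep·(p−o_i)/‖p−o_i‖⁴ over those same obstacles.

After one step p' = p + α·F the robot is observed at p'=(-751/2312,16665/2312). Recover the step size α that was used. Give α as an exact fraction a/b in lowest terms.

F_att = 3/2·(g−p) = 3/2·(-7,-15) = (-10.5000,-22.5000)
o1: d²=442 > ρ²=64 → inactive
o2: d²=256 > ρ²=64 → inactive
o3: d²=34 ≤ ρ²=64; F_rep = 38·(-3,5)/34² = (-0.0986,0.1644)
F = F_att + ΣF_rep = (-10.5986,-22.3356)
Δp = p'−p = (-1.3248,-2.7920); α = Δx/Fx = (-3063/2312) / (-3063/289) = 1/8
check: Δy/Fy = (-6455/2312) / (-6455/289) = 1/8 ✓

α = 1/8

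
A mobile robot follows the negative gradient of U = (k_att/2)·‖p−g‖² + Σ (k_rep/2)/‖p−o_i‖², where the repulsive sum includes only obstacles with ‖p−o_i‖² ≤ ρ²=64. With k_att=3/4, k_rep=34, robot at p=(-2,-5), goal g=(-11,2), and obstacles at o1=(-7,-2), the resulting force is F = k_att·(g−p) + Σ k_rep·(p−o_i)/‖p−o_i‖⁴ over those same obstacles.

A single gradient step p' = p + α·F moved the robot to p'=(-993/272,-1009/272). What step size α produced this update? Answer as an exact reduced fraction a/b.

F_att = 3/4·(g−p) = 3/4·(-9,7) = (-6.7500,5.2500)
o1: d²=34 ≤ ρ²=64; F_rep = 34·(5,-3)/34² = (0.1471,-0.0882)
F = F_att + ΣF_rep = (-6.6029,5.1618)
Δp = p'−p = (-1.6507,1.2904); α = Δx/Fx = (-449/272) / (-449/68) = 1/4
check: Δy/Fy = (351/272) / (351/68) = 1/4 ✓

α = 1/4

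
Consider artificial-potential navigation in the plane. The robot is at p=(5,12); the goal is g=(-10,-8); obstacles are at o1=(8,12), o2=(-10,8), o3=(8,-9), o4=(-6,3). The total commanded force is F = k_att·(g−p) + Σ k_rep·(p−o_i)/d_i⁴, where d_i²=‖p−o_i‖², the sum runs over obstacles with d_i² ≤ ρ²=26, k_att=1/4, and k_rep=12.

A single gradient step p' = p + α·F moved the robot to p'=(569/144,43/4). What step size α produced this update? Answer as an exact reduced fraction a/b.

F_att = 1/4·(g−p) = 1/4·(-15,-20) = (-3.7500,-5.0000)
o1: d²=9 ≤ ρ²=26; F_rep = 12·(-3,0)/9² = (-0.4444,0.0000)
o2: d²=241 > ρ²=26 → inactive
o3: d²=450 > ρ²=26 → inactive
o4: d²=202 > ρ²=26 → inactive
F = F_att + ΣF_rep = (-4.1944,-5.0000)
Δp = p'−p = (-1.0486,-1.2500); α = Δx/Fx = (-151/144) / (-151/36) = 1/4
check: Δy/Fy = (-5/4) / (-5) = 1/4 ✓

α = 1/4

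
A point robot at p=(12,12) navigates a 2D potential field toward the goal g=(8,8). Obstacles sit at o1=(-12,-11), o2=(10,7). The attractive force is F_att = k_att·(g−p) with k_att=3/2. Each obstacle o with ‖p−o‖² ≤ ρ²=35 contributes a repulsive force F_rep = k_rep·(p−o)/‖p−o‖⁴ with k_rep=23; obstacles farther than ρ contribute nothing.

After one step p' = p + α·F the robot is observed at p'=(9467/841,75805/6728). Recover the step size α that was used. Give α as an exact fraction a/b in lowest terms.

F_att = 3/2·(g−p) = 3/2·(-4,-4) = (-6.0000,-6.0000)
o1: d²=1105 > ρ²=35 → inactive
o2: d²=29 ≤ ρ²=35; F_rep = 23·(2,5)/29² = (0.0547,0.1367)
F = F_att + ΣF_rep = (-5.9453,-5.8633)
Δp = p'−p = (-0.7432,-0.7329); α = Δx/Fx = (-625/841) / (-5000/841) = 1/8
check: Δy/Fy = (-4931/6728) / (-4931/841) = 1/8 ✓

α = 1/8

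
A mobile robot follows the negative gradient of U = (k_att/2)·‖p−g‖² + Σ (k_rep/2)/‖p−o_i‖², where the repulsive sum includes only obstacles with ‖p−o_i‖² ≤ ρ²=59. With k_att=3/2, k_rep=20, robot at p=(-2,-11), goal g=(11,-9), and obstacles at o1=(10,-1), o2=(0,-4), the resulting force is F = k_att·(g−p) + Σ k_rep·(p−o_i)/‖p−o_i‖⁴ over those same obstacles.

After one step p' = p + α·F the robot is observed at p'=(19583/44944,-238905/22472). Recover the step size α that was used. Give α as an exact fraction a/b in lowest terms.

α = 1/8

F_att = 3/2·(g−p) = 3/2·(13,2) = (19.5000,3.0000)
o1: d²=244 > ρ²=59 → inactive
o2: d²=53 ≤ ρ²=59; F_rep = 20·(-2,-7)/53² = (-0.0142,-0.0498)
F = F_att + ΣF_rep = (19.4858,2.9502)
Δp = p'−p = (2.4357,0.3688); α = Δx/Fx = (109471/44944) / (109471/5618) = 1/8
check: Δy/Fy = (8287/22472) / (8287/2809) = 1/8 ✓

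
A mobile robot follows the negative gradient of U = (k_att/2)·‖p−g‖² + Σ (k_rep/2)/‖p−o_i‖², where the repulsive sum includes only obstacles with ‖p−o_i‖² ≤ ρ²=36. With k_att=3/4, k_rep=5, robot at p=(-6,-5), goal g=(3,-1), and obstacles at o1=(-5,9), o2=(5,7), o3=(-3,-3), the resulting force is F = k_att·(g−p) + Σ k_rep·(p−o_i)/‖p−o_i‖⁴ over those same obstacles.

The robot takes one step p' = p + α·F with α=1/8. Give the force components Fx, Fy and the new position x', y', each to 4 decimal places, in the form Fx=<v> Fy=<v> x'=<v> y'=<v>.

F_att = 3/4·(g−p) = 3/4·(9,4) = (6.7500,3.0000)
o1: d²=197 > ρ²=36 → inactive
o2: d²=265 > ρ²=36 → inactive
o3: d²=13 ≤ ρ²=36; F_rep = 5·(-3,-2)/13² = (-0.0888,-0.0592)
F = F_att + ΣF_rep = (6.6612,2.9408)
p' = p + 1/8·F = (-5.1673,-4.6324)

Fx=6.6612 Fy=2.9408 x'=-5.1673 y'=-4.6324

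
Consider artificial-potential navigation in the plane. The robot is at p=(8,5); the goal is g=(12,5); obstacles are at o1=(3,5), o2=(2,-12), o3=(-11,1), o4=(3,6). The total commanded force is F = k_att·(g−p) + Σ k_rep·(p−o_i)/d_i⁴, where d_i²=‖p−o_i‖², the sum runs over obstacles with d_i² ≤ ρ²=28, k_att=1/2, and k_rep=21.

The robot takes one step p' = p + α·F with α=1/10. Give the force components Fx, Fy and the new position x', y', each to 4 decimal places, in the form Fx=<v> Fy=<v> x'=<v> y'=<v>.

Fx=2.3233 Fy=-0.0311 x'=8.2323 y'=4.9969

F_att = 1/2·(g−p) = 1/2·(4,0) = (2.0000,0.0000)
o1: d²=25 ≤ ρ²=28; F_rep = 21·(5,0)/25² = (0.1680,0.0000)
o2: d²=325 > ρ²=28 → inactive
o3: d²=377 > ρ²=28 → inactive
o4: d²=26 ≤ ρ²=28; F_rep = 21·(5,-1)/26² = (0.1553,-0.0311)
F = F_att + ΣF_rep = (2.3233,-0.0311)
p' = p + 1/10·F = (8.2323,4.9969)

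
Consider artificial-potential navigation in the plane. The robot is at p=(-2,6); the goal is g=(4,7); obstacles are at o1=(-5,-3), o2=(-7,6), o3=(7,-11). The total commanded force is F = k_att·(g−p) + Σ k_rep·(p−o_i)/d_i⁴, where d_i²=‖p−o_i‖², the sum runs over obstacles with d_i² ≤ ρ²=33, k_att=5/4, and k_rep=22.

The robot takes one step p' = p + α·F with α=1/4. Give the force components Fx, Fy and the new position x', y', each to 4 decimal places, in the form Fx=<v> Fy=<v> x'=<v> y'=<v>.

Fx=7.6760 Fy=1.2500 x'=-0.0810 y'=6.3125

F_att = 5/4·(g−p) = 5/4·(6,1) = (7.5000,1.2500)
o1: d²=90 > ρ²=33 → inactive
o2: d²=25 ≤ ρ²=33; F_rep = 22·(5,0)/25² = (0.1760,0.0000)
o3: d²=370 > ρ²=33 → inactive
F = F_att + ΣF_rep = (7.6760,1.2500)
p' = p + 1/4·F = (-0.0810,6.3125)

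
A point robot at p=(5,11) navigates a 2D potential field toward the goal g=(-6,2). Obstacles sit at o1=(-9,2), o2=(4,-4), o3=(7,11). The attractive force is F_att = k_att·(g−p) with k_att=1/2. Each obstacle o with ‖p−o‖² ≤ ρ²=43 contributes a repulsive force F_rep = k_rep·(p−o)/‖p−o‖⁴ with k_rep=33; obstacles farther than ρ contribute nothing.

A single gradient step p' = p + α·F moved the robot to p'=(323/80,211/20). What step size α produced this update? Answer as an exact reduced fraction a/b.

α = 1/10

F_att = 1/2·(g−p) = 1/2·(-11,-9) = (-5.5000,-4.5000)
o1: d²=277 > ρ²=43 → inactive
o2: d²=226 > ρ²=43 → inactive
o3: d²=4 ≤ ρ²=43; F_rep = 33·(-2,0)/4² = (-4.1250,0.0000)
F = F_att + ΣF_rep = (-9.6250,-4.5000)
Δp = p'−p = (-0.9625,-0.4500); α = Δx/Fx = (-77/80) / (-77/8) = 1/10
check: Δy/Fy = (-9/20) / (-9/2) = 1/10 ✓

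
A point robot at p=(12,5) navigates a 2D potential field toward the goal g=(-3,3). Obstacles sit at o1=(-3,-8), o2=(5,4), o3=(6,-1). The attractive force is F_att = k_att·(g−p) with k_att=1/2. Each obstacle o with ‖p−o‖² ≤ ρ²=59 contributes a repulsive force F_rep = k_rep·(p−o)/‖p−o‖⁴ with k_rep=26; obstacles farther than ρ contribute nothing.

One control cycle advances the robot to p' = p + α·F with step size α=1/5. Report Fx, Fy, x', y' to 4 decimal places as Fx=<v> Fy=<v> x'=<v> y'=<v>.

Fx=-7.4272 Fy=-0.9896 x'=10.5146 y'=4.8021

F_att = 1/2·(g−p) = 1/2·(-15,-2) = (-7.5000,-1.0000)
o1: d²=394 > ρ²=59 → inactive
o2: d²=50 ≤ ρ²=59; F_rep = 26·(7,1)/50² = (0.0728,0.0104)
o3: d²=72 > ρ²=59 → inactive
F = F_att + ΣF_rep = (-7.4272,-0.9896)
p' = p + 1/5·F = (10.5146,4.8021)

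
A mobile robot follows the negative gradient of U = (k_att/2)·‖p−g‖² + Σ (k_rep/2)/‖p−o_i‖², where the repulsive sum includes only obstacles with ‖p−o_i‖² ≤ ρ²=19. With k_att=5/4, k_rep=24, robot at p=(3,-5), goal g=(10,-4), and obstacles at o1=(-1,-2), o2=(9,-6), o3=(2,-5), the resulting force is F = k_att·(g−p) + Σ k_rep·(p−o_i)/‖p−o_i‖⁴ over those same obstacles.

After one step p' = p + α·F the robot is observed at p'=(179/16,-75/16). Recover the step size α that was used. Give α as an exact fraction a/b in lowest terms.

F_att = 5/4·(g−p) = 5/4·(7,1) = (8.7500,1.2500)
o1: d²=25 > ρ²=19 → inactive
o2: d²=37 > ρ²=19 → inactive
o3: d²=1 ≤ ρ²=19; F_rep = 24·(1,0)/1² = (24.0000,0.0000)
F = F_att + ΣF_rep = (32.7500,1.2500)
Δp = p'−p = (8.1875,0.3125); α = Δx/Fx = (131/16) / (131/4) = 1/4
check: Δy/Fy = (5/16) / (5/4) = 1/4 ✓

α = 1/4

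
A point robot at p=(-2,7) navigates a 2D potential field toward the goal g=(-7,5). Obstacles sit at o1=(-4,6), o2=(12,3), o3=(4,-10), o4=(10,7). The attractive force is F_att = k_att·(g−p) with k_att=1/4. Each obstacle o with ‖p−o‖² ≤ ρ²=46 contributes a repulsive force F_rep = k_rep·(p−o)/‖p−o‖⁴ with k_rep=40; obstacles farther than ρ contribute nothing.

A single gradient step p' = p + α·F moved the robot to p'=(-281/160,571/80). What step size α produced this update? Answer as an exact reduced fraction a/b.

F_att = 1/4·(g−p) = 1/4·(-5,-2) = (-1.2500,-0.5000)
o1: d²=5 ≤ ρ²=46; F_rep = 40·(2,1)/5² = (3.2000,1.6000)
o2: d²=212 > ρ²=46 → inactive
o3: d²=325 > ρ²=46 → inactive
o4: d²=144 > ρ²=46 → inactive
F = F_att + ΣF_rep = (1.9500,1.1000)
Δp = p'−p = (0.2437,0.1375); α = Δx/Fx = (39/160) / (39/20) = 1/8
check: Δy/Fy = (11/80) / (11/10) = 1/8 ✓

α = 1/8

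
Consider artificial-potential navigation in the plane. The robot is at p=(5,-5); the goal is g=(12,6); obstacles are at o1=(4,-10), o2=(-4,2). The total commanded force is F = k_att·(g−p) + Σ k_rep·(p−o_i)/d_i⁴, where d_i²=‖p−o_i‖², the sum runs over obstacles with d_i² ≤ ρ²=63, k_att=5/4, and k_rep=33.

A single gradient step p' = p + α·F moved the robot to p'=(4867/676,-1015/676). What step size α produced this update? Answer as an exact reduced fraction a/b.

α = 1/4

F_att = 5/4·(g−p) = 5/4·(7,11) = (8.7500,13.7500)
o1: d²=26 ≤ ρ²=63; F_rep = 33·(1,5)/26² = (0.0488,0.2441)
o2: d²=130 > ρ²=63 → inactive
F = F_att + ΣF_rep = (8.7988,13.9941)
Δp = p'−p = (2.1997,3.4985); α = Δx/Fx = (1487/676) / (1487/169) = 1/4
check: Δy/Fy = (2365/676) / (2365/169) = 1/4 ✓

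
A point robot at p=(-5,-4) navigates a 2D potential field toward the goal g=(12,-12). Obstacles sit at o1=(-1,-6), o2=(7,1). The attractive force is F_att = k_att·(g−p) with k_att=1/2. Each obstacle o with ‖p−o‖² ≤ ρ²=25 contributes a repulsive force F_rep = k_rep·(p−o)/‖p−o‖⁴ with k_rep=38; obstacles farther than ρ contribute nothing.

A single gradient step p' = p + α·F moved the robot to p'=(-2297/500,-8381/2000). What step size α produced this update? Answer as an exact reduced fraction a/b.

α = 1/20

F_att = 1/2·(g−p) = 1/2·(17,-8) = (8.5000,-4.0000)
o1: d²=20 ≤ ρ²=25; F_rep = 38·(-4,2)/20² = (-0.3800,0.1900)
o2: d²=169 > ρ²=25 → inactive
F = F_att + ΣF_rep = (8.1200,-3.8100)
Δp = p'−p = (0.4060,-0.1905); α = Δx/Fx = (203/500) / (203/25) = 1/20
check: Δy/Fy = (-381/2000) / (-381/100) = 1/20 ✓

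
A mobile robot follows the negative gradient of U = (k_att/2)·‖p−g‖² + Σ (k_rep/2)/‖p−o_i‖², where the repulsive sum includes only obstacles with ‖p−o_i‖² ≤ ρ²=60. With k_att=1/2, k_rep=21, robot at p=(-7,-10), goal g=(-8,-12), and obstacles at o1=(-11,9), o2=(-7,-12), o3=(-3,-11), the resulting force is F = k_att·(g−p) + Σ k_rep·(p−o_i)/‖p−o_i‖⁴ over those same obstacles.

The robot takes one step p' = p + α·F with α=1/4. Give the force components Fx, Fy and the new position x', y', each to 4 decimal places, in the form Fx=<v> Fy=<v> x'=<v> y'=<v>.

F_att = 1/2·(g−p) = 1/2·(-1,-2) = (-0.5000,-1.0000)
o1: d²=377 > ρ²=60 → inactive
o2: d²=4 ≤ ρ²=60; F_rep = 21·(0,2)/4² = (0.0000,2.6250)
o3: d²=17 ≤ ρ²=60; F_rep = 21·(-4,1)/17² = (-0.2907,0.0727)
F = F_att + ΣF_rep = (-0.7907,1.6977)
p' = p + 1/4·F = (-7.1977,-9.5756)

Fx=-0.7907 Fy=1.6977 x'=-7.1977 y'=-9.5756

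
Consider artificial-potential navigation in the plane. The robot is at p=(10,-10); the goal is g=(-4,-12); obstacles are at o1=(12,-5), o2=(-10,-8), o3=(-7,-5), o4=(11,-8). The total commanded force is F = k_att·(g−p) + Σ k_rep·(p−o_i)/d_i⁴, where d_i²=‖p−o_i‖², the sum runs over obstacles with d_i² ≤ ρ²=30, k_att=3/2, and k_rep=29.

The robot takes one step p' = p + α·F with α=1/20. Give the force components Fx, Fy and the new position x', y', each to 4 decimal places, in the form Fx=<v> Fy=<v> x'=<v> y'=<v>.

Fx=-22.2290 Fy=-5.4924 x'=8.8886 y'=-10.2746

F_att = 3/2·(g−p) = 3/2·(-14,-2) = (-21.0000,-3.0000)
o1: d²=29 ≤ ρ²=30; F_rep = 29·(-2,-5)/29² = (-0.0690,-0.1724)
o2: d²=404 > ρ²=30 → inactive
o3: d²=314 > ρ²=30 → inactive
o4: d²=5 ≤ ρ²=30; F_rep = 29·(-1,-2)/5² = (-1.1600,-2.3200)
F = F_att + ΣF_rep = (-22.2290,-5.4924)
p' = p + 1/20·F = (8.8886,-10.2746)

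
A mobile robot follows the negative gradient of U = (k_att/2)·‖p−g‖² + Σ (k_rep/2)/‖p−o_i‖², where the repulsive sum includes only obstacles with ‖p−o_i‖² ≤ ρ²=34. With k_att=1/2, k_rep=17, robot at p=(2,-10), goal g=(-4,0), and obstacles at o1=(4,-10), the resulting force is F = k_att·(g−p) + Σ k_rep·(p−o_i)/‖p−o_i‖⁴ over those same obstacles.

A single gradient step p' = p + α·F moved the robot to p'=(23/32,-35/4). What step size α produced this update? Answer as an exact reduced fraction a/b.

F_att = 1/2·(g−p) = 1/2·(-6,10) = (-3.0000,5.0000)
o1: d²=4 ≤ ρ²=34; F_rep = 17·(-2,0)/4² = (-2.1250,0.0000)
F = F_att + ΣF_rep = (-5.1250,5.0000)
Δp = p'−p = (-1.2812,1.2500); α = Δx/Fx = (-41/32) / (-41/8) = 1/4
check: Δy/Fy = (5/4) / (5) = 1/4 ✓

α = 1/4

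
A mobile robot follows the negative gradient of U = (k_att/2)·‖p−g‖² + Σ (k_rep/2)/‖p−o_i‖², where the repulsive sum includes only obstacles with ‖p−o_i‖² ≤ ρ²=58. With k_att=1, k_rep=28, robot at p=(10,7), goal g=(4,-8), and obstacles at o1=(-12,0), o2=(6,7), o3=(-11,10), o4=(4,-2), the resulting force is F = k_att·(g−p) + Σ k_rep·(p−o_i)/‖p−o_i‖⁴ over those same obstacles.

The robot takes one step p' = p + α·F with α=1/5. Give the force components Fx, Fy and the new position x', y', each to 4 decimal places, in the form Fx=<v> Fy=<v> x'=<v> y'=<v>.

F_att = 1·(g−p) = 1·(-6,-15) = (-6.0000,-15.0000)
o1: d²=533 > ρ²=58 → inactive
o2: d²=16 ≤ ρ²=58; F_rep = 28·(4,0)/16² = (0.4375,0.0000)
o3: d²=450 > ρ²=58 → inactive
o4: d²=117 > ρ²=58 → inactive
F = F_att + ΣF_rep = (-5.5625,-15.0000)
p' = p + 1/5·F = (8.8875,4.0000)

Fx=-5.5625 Fy=-15.0000 x'=8.8875 y'=4.0000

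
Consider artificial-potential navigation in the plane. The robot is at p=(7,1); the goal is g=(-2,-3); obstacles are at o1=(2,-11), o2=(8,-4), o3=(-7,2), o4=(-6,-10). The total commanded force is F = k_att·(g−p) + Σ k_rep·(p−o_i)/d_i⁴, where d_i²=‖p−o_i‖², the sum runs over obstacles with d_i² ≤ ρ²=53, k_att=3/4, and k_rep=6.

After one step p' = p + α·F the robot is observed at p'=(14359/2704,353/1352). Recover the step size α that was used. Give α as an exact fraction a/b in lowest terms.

α = 1/4

F_att = 3/4·(g−p) = 3/4·(-9,-4) = (-6.7500,-3.0000)
o1: d²=169 > ρ²=53 → inactive
o2: d²=26 ≤ ρ²=53; F_rep = 6·(-1,5)/26² = (-0.0089,0.0444)
o3: d²=197 > ρ²=53 → inactive
o4: d²=290 > ρ²=53 → inactive
F = F_att + ΣF_rep = (-6.7589,-2.9556)
Δp = p'−p = (-1.6897,-0.7389); α = Δx/Fx = (-4569/2704) / (-4569/676) = 1/4
check: Δy/Fy = (-999/1352) / (-999/338) = 1/4 ✓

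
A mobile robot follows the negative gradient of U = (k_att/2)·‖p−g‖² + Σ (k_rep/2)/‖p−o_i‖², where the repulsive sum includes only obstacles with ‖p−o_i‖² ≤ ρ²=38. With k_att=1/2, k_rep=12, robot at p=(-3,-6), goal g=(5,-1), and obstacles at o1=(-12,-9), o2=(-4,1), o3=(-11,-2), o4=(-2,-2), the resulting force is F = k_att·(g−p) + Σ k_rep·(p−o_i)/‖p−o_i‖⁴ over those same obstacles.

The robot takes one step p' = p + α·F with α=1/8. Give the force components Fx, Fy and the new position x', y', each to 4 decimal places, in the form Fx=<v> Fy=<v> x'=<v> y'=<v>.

F_att = 1/2·(g−p) = 1/2·(8,5) = (4.0000,2.5000)
o1: d²=90 > ρ²=38 → inactive
o2: d²=50 > ρ²=38 → inactive
o3: d²=80 > ρ²=38 → inactive
o4: d²=17 ≤ ρ²=38; F_rep = 12·(-1,-4)/17² = (-0.0415,-0.1661)
F = F_att + ΣF_rep = (3.9585,2.3339)
p' = p + 1/8·F = (-2.5052,-5.7083)

Fx=3.9585 Fy=2.3339 x'=-2.5052 y'=-5.7083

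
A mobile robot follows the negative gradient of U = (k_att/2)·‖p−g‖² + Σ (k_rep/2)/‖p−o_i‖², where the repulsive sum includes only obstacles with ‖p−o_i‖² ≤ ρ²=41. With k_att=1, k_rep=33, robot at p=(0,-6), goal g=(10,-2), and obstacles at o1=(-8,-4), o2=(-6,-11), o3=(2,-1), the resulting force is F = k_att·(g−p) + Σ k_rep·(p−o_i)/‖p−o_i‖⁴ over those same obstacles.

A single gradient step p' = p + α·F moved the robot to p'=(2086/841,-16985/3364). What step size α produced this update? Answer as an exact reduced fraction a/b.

F_att = 1·(g−p) = 1·(10,4) = (10.0000,4.0000)
o1: d²=68 > ρ²=41 → inactive
o2: d²=61 > ρ²=41 → inactive
o3: d²=29 ≤ ρ²=41; F_rep = 33·(-2,-5)/29² = (-0.0785,-0.1962)
F = F_att + ΣF_rep = (9.9215,3.8038)
Δp = p'−p = (2.4804,0.9510); α = Δx/Fx = (2086/841) / (8344/841) = 1/4
check: Δy/Fy = (3199/3364) / (3199/841) = 1/4 ✓

α = 1/4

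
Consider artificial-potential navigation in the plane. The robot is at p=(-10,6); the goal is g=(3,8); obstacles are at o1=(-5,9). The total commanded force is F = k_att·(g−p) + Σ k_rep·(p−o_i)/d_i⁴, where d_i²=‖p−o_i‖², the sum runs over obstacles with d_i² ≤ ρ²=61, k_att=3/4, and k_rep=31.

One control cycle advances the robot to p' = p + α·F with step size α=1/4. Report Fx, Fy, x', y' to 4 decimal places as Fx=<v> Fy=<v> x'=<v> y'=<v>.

Fx=9.6159 Fy=1.4196 x'=-7.5960 y'=6.3549

F_att = 3/4·(g−p) = 3/4·(13,2) = (9.7500,1.5000)
o1: d²=34 ≤ ρ²=61; F_rep = 31·(-5,-3)/34² = (-0.1341,-0.0804)
F = F_att + ΣF_rep = (9.6159,1.4196)
p' = p + 1/4·F = (-7.5960,6.3549)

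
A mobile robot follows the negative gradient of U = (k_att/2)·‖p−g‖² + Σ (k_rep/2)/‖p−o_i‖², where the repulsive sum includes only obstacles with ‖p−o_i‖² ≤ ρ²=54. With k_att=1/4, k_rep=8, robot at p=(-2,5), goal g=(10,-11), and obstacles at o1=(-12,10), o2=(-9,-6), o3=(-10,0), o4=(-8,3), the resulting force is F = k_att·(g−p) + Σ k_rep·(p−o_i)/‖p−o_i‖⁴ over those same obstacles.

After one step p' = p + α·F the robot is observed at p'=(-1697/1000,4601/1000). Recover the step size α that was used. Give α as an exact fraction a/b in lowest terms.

F_att = 1/4·(g−p) = 1/4·(12,-16) = (3.0000,-4.0000)
o1: d²=125 > ρ²=54 → inactive
o2: d²=170 > ρ²=54 → inactive
o3: d²=89 > ρ²=54 → inactive
o4: d²=40 ≤ ρ²=54; F_rep = 8·(6,2)/40² = (0.0300,0.0100)
F = F_att + ΣF_rep = (3.0300,-3.9900)
Δp = p'−p = (0.3030,-0.3990); α = Δx/Fx = (303/1000) / (303/100) = 1/10
check: Δy/Fy = (-399/1000) / (-399/100) = 1/10 ✓

α = 1/10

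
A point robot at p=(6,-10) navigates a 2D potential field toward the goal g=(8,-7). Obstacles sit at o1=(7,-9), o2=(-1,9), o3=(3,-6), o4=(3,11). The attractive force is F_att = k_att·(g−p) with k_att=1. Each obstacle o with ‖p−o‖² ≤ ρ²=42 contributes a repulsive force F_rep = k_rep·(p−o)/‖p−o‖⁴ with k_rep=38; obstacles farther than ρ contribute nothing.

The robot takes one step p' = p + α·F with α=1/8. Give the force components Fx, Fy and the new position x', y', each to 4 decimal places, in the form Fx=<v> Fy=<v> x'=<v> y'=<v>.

F_att = 1·(g−p) = 1·(2,3) = (2.0000,3.0000)
o1: d²=2 ≤ ρ²=42; F_rep = 38·(-1,-1)/2² = (-9.5000,-9.5000)
o2: d²=410 > ρ²=42 → inactive
o3: d²=25 ≤ ρ²=42; F_rep = 38·(3,-4)/25² = (0.1824,-0.2432)
o4: d²=450 > ρ²=42 → inactive
F = F_att + ΣF_rep = (-7.3176,-6.7432)
p' = p + 1/8·F = (5.0853,-10.8429)

Fx=-7.3176 Fy=-6.7432 x'=5.0853 y'=-10.8429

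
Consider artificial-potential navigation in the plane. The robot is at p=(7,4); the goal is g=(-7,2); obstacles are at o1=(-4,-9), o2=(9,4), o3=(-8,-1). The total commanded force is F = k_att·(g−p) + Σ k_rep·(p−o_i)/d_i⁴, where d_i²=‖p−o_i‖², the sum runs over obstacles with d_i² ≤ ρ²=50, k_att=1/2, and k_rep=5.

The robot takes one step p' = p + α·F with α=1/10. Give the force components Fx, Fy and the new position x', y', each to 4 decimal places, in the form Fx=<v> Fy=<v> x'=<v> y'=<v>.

F_att = 1/2·(g−p) = 1/2·(-14,-2) = (-7.0000,-1.0000)
o1: d²=290 > ρ²=50 → inactive
o2: d²=4 ≤ ρ²=50; F_rep = 5·(-2,0)/4² = (-0.6250,0.0000)
o3: d²=250 > ρ²=50 → inactive
F = F_att + ΣF_rep = (-7.6250,-1.0000)
p' = p + 1/10·F = (6.2375,3.9000)

Fx=-7.6250 Fy=-1.0000 x'=6.2375 y'=3.9000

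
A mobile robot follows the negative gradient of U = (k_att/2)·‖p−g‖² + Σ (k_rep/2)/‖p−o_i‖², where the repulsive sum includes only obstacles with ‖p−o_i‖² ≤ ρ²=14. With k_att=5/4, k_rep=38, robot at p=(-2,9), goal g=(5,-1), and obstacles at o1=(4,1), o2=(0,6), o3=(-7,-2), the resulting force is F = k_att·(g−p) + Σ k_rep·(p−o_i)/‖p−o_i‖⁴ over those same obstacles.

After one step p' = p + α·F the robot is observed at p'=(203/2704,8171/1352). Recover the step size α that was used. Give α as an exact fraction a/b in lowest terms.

F_att = 5/4·(g−p) = 5/4·(7,-10) = (8.7500,-12.5000)
o1: d²=100 > ρ²=14 → inactive
o2: d²=13 ≤ ρ²=14; F_rep = 38·(-2,3)/13² = (-0.4497,0.6746)
o3: d²=146 > ρ²=14 → inactive
F = F_att + ΣF_rep = (8.3003,-11.8254)
Δp = p'−p = (2.0751,-2.9564); α = Δx/Fx = (5611/2704) / (5611/676) = 1/4
check: Δy/Fy = (-3997/1352) / (-3997/338) = 1/4 ✓

α = 1/4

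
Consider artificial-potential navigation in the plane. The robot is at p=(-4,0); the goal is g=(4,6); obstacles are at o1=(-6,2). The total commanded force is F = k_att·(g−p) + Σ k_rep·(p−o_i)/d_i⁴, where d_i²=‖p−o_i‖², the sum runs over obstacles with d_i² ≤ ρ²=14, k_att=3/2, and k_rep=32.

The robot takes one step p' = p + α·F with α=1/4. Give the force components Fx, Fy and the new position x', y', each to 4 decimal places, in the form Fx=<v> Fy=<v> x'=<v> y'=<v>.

Fx=13.0000 Fy=8.0000 x'=-0.7500 y'=2.0000

F_att = 3/2·(g−p) = 3/2·(8,6) = (12.0000,9.0000)
o1: d²=8 ≤ ρ²=14; F_rep = 32·(2,-2)/8² = (1.0000,-1.0000)
F = F_att + ΣF_rep = (13.0000,8.0000)
p' = p + 1/4·F = (-0.7500,2.0000)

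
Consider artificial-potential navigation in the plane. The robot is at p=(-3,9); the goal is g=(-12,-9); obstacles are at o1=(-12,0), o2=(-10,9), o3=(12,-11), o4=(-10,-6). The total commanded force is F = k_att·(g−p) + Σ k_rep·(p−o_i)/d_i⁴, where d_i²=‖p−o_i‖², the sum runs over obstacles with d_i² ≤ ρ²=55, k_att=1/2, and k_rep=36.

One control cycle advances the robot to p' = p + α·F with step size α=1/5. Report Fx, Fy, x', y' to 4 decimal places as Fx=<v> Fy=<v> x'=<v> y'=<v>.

F_att = 1/2·(g−p) = 1/2·(-9,-18) = (-4.5000,-9.0000)
o1: d²=162 > ρ²=55 → inactive
o2: d²=49 ≤ ρ²=55; F_rep = 36·(7,0)/49² = (0.1050,0.0000)
o3: d²=625 > ρ²=55 → inactive
o4: d²=274 > ρ²=55 → inactive
F = F_att + ΣF_rep = (-4.3950,-9.0000)
p' = p + 1/5·F = (-3.8790,7.2000)

Fx=-4.3950 Fy=-9.0000 x'=-3.8790 y'=7.2000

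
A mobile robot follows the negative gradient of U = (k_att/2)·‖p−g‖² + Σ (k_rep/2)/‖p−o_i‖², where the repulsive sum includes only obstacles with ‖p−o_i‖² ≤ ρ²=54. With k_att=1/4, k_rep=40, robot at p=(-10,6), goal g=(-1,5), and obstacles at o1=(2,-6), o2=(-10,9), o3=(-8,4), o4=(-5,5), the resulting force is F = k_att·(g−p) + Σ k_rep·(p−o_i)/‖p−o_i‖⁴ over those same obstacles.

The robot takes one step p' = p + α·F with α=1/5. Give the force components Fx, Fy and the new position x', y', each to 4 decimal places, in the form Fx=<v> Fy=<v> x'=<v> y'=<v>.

F_att = 1/4·(g−p) = 1/4·(9,-1) = (2.2500,-0.2500)
o1: d²=288 > ρ²=54 → inactive
o2: d²=9 ≤ ρ²=54; F_rep = 40·(0,-3)/9² = (0.0000,-1.4815)
o3: d²=8 ≤ ρ²=54; F_rep = 40·(-2,2)/8² = (-1.2500,1.2500)
o4: d²=26 ≤ ρ²=54; F_rep = 40·(-5,1)/26² = (-0.2959,0.0592)
F = F_att + ΣF_rep = (0.7041,-0.4223)
p' = p + 1/5·F = (-9.8592,5.9155)

Fx=0.7041 Fy=-0.4223 x'=-9.8592 y'=5.9155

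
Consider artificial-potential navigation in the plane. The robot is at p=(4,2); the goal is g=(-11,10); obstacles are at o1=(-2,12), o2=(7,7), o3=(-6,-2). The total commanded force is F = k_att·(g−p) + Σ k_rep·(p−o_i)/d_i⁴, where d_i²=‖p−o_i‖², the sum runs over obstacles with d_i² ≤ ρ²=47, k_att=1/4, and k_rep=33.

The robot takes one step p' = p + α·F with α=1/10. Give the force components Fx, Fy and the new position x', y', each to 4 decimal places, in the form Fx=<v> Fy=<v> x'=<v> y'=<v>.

F_att = 1/4·(g−p) = 1/4·(-15,8) = (-3.7500,2.0000)
o1: d²=136 > ρ²=47 → inactive
o2: d²=34 ≤ ρ²=47; F_rep = 33·(-3,-5)/34² = (-0.0856,-0.1427)
o3: d²=116 > ρ²=47 → inactive
F = F_att + ΣF_rep = (-3.8356,1.8573)
p' = p + 1/10·F = (3.6164,2.1857)

Fx=-3.8356 Fy=1.8573 x'=3.6164 y'=2.1857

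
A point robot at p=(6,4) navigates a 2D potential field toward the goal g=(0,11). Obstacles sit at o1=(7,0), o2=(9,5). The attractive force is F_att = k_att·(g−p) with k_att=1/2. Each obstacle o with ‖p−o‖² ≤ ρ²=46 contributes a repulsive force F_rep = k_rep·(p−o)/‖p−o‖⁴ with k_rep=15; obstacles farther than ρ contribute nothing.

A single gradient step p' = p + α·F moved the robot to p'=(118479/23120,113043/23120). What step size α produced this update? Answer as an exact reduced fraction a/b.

F_att = 1/2·(g−p) = 1/2·(-6,7) = (-3.0000,3.5000)
o1: d²=17 ≤ ρ²=46; F_rep = 15·(-1,4)/17² = (-0.0519,0.2076)
o2: d²=10 ≤ ρ²=46; F_rep = 15·(-3,-1)/10² = (-0.4500,-0.1500)
F = F_att + ΣF_rep = (-3.5019,3.5576)
Δp = p'−p = (-0.8755,0.8894); α = Δx/Fx = (-20241/23120) / (-20241/5780) = 1/4
check: Δy/Fy = (20563/23120) / (20563/5780) = 1/4 ✓

α = 1/4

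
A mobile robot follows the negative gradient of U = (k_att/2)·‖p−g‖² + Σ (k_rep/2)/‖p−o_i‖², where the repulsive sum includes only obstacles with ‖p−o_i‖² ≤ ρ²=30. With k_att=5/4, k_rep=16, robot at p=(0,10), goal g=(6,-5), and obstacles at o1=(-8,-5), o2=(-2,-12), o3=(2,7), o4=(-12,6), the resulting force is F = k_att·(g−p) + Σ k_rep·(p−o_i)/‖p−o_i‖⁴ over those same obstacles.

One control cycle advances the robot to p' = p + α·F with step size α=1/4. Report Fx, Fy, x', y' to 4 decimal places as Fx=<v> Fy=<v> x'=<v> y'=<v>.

F_att = 5/4·(g−p) = 5/4·(6,-15) = (7.5000,-18.7500)
o1: d²=289 > ρ²=30 → inactive
o2: d²=488 > ρ²=30 → inactive
o3: d²=13 ≤ ρ²=30; F_rep = 16·(-2,3)/13² = (-0.1893,0.2840)
o4: d²=160 > ρ²=30 → inactive
F = F_att + ΣF_rep = (7.3107,-18.4660)
p' = p + 1/4·F = (1.8277,5.3835)

Fx=7.3107 Fy=-18.4660 x'=1.8277 y'=5.3835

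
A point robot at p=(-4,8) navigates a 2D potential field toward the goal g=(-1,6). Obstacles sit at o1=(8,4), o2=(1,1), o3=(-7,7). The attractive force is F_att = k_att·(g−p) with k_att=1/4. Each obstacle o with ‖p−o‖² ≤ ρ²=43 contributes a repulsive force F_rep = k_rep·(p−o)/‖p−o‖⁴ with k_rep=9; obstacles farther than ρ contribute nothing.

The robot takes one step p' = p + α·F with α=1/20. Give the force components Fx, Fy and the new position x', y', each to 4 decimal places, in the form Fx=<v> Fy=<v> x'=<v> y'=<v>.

F_att = 1/4·(g−p) = 1/4·(3,-2) = (0.7500,-0.5000)
o1: d²=160 > ρ²=43 → inactive
o2: d²=74 > ρ²=43 → inactive
o3: d²=10 ≤ ρ²=43; F_rep = 9·(3,1)/10² = (0.2700,0.0900)
F = F_att + ΣF_rep = (1.0200,-0.4100)
p' = p + 1/20·F = (-3.9490,7.9795)

Fx=1.0200 Fy=-0.4100 x'=-3.9490 y'=7.9795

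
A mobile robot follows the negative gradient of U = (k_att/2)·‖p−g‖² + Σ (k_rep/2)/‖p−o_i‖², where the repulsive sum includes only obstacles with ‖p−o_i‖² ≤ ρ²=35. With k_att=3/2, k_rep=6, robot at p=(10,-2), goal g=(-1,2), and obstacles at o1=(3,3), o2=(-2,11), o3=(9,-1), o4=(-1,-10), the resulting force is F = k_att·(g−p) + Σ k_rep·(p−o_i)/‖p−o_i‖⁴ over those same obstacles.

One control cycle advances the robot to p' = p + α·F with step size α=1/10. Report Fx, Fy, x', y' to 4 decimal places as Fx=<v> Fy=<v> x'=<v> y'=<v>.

Fx=-15.0000 Fy=4.5000 x'=8.5000 y'=-1.5500

F_att = 3/2·(g−p) = 3/2·(-11,4) = (-16.5000,6.0000)
o1: d²=74 > ρ²=35 → inactive
o2: d²=313 > ρ²=35 → inactive
o3: d²=2 ≤ ρ²=35; F_rep = 6·(1,-1)/2² = (1.5000,-1.5000)
o4: d²=185 > ρ²=35 → inactive
F = F_att + ΣF_rep = (-15.0000,4.5000)
p' = p + 1/10·F = (8.5000,-1.5500)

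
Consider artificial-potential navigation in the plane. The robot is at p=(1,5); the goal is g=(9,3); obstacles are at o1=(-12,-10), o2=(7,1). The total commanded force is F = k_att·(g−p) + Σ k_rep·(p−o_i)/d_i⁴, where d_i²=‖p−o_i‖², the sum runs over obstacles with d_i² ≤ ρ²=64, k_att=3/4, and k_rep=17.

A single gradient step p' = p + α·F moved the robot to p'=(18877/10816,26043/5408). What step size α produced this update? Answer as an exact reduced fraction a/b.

α = 1/8

F_att = 3/4·(g−p) = 3/4·(8,-2) = (6.0000,-1.5000)
o1: d²=394 > ρ²=64 → inactive
o2: d²=52 ≤ ρ²=64; F_rep = 17·(-6,4)/52² = (-0.0377,0.0251)
F = F_att + ΣF_rep = (5.9623,-1.4749)
Δp = p'−p = (0.7453,-0.1844); α = Δx/Fx = (8061/10816) / (8061/1352) = 1/8
check: Δy/Fy = (-997/5408) / (-997/676) = 1/8 ✓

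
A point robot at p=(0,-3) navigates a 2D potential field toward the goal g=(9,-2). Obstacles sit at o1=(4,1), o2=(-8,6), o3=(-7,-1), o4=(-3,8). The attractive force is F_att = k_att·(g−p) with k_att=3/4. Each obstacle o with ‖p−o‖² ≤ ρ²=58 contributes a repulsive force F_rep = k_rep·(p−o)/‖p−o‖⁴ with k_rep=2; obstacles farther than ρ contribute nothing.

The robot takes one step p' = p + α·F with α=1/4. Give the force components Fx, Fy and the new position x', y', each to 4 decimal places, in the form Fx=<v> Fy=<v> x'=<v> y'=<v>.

Fx=6.7472 Fy=0.7408 x'=1.6868 y'=-2.8148

F_att = 3/4·(g−p) = 3/4·(9,1) = (6.7500,0.7500)
o1: d²=32 ≤ ρ²=58; F_rep = 2·(-4,-4)/32² = (-0.0078,-0.0078)
o2: d²=145 > ρ²=58 → inactive
o3: d²=53 ≤ ρ²=58; F_rep = 2·(7,-2)/53² = (0.0050,-0.0014)
o4: d²=130 > ρ²=58 → inactive
F = F_att + ΣF_rep = (6.7472,0.7408)
p' = p + 1/4·F = (1.6868,-2.8148)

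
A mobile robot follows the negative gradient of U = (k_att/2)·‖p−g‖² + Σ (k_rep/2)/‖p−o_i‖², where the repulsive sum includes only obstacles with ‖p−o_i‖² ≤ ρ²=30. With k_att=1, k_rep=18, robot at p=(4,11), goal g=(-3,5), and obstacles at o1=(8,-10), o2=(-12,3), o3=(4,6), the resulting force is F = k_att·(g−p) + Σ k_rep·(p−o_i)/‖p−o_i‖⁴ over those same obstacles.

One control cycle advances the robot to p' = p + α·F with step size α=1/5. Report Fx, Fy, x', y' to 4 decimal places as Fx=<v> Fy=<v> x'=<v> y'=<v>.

F_att = 1·(g−p) = 1·(-7,-6) = (-7.0000,-6.0000)
o1: d²=457 > ρ²=30 → inactive
o2: d²=320 > ρ²=30 → inactive
o3: d²=25 ≤ ρ²=30; F_rep = 18·(0,5)/25² = (0.0000,0.1440)
F = F_att + ΣF_rep = (-7.0000,-5.8560)
p' = p + 1/5·F = (2.6000,9.8288)

Fx=-7.0000 Fy=-5.8560 x'=2.6000 y'=9.8288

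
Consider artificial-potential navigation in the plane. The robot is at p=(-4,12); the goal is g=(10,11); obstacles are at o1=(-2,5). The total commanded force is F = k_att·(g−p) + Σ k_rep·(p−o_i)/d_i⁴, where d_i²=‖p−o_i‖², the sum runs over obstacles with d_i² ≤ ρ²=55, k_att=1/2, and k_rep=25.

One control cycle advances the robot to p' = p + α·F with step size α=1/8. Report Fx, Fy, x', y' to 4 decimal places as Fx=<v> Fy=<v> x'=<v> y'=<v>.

F_att = 1/2·(g−p) = 1/2·(14,-1) = (7.0000,-0.5000)
o1: d²=53 ≤ ρ²=55; F_rep = 25·(-2,7)/53² = (-0.0178,0.0623)
F = F_att + ΣF_rep = (6.9822,-0.4377)
p' = p + 1/8·F = (-3.1272,11.9453)

Fx=6.9822 Fy=-0.4377 x'=-3.1272 y'=11.9453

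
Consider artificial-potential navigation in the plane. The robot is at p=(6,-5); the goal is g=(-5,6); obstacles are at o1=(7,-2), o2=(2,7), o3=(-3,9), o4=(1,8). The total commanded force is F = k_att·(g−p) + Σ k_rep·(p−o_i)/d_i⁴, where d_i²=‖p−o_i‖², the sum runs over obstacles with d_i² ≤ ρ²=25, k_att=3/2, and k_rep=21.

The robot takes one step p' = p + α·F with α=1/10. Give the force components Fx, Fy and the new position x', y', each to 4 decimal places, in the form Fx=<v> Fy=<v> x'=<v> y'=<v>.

Fx=-16.7100 Fy=15.8700 x'=4.3290 y'=-3.4130

F_att = 3/2·(g−p) = 3/2·(-11,11) = (-16.5000,16.5000)
o1: d²=10 ≤ ρ²=25; F_rep = 21·(-1,-3)/10² = (-0.2100,-0.6300)
o2: d²=160 > ρ²=25 → inactive
o3: d²=277 > ρ²=25 → inactive
o4: d²=194 > ρ²=25 → inactive
F = F_att + ΣF_rep = (-16.7100,15.8700)
p' = p + 1/10·F = (4.3290,-3.4130)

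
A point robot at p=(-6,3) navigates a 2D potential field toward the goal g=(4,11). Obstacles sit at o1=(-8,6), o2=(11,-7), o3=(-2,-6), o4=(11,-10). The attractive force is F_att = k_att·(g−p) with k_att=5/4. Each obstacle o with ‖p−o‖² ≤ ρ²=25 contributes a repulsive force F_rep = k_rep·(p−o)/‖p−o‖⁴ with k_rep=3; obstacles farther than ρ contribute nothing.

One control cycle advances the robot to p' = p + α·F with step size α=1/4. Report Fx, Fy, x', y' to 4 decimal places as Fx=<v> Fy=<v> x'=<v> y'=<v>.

Fx=12.5355 Fy=9.9467 x'=-2.8661 y'=5.4867

F_att = 5/4·(g−p) = 5/4·(10,8) = (12.5000,10.0000)
o1: d²=13 ≤ ρ²=25; F_rep = 3·(2,-3)/13² = (0.0355,-0.0533)
o2: d²=389 > ρ²=25 → inactive
o3: d²=97 > ρ²=25 → inactive
o4: d²=458 > ρ²=25 → inactive
F = F_att + ΣF_rep = (12.5355,9.9467)
p' = p + 1/4·F = (-2.8661,5.4867)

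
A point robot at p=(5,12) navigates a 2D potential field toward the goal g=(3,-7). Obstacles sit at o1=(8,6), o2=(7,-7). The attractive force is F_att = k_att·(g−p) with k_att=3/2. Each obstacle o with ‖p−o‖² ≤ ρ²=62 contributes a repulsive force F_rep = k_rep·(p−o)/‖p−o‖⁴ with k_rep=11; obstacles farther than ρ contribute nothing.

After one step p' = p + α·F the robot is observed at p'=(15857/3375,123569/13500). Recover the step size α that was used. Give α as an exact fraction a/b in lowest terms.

α = 1/10

F_att = 3/2·(g−p) = 3/2·(-2,-19) = (-3.0000,-28.5000)
o1: d²=45 ≤ ρ²=62; F_rep = 11·(-3,6)/45² = (-0.0163,0.0326)
o2: d²=365 > ρ²=62 → inactive
F = F_att + ΣF_rep = (-3.0163,-28.4674)
Δp = p'−p = (-0.3016,-2.8467); α = Δx/Fx = (-1018/3375) / (-2036/675) = 1/10
check: Δy/Fy = (-38431/13500) / (-38431/1350) = 1/10 ✓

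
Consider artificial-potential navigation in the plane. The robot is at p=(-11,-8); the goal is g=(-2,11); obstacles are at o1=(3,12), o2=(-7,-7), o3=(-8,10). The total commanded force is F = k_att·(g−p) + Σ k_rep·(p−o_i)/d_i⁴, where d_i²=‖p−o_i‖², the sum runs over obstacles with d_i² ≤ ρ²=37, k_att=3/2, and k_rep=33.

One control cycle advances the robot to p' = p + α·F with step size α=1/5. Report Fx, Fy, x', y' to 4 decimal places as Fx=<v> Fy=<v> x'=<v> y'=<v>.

F_att = 3/2·(g−p) = 3/2·(9,19) = (13.5000,28.5000)
o1: d²=596 > ρ²=37 → inactive
o2: d²=17 ≤ ρ²=37; F_rep = 33·(-4,-1)/17² = (-0.4567,-0.1142)
o3: d²=333 > ρ²=37 → inactive
F = F_att + ΣF_rep = (13.0433,28.3858)
p' = p + 1/5·F = (-8.3913,-2.3228)

Fx=13.0433 Fy=28.3858 x'=-8.3913 y'=-2.3228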